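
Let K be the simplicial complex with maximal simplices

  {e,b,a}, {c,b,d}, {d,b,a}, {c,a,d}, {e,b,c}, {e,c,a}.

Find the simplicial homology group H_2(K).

H_2 = Z.

K has 5 vertices, 9 edges, 6 triangles.
rank ∂_2 = 5, rank ∂_3 = 0 ⇒ b_2 = 6 − 5 − 0 = 1. So H_2 = Z.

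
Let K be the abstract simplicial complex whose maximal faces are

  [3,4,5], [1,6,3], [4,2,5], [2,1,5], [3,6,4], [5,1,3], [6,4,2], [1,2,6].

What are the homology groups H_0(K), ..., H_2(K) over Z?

H_0 = Z,  H_1 = 0,  H_2 = Z.

We work with the vertex ordering 1 < 2 < 3 < 4 < 5 < 6. The simplices of K, each written with vertices in increasing order, are:

  0-simplices (6): [1], [2], [3], [4], [5], [6]
  1-simplices (12): [1,2], [1,3], [1,5], [1,6], [2,4], [2,5], [2,6], [3,4], [3,5], [3,6], [4,5], [4,6]
  2-simplices (8): [1,2,5], [1,2,6], [1,3,5], [1,3,6], [2,4,5], [2,4,6], [3,4,5], [3,4,6]

so the chain groups are C_0 ≅ Z^6, C_1 ≅ Z^12, C_2 ≅ Z^8.

Boundary ∂_1: C_1 → C_0 maps an edge to its endpoints' difference, ∂[p,q] = q − p. For instance
  ∂[2,6] = [6] − [2].
The resulting 6×12 matrix has rank 5, and its Smith normal form has invariant factors (1,1,1,1,1).

Boundary ∂_2: C_2 → C_1 sends each 2-simplex [p,q,r] to [q,r] − [p,r] + [p,q]. For instance
  ∂[1,2,6] = [2,6] − [1,6] + [1,2],
  ∂[3,4,5] = [4,5] − [3,5] + [3,4].
This gives a 12×8 integer matrix of rank 7; reducing to Smith normal form yields diagonal entries (1,1,1,1,1,1,1).

From H_k ≅ ker(∂_k) / im(∂_{k+1}) we obtain:

  H_0: rank C_0 − rank ∂_1 = 6 − 5 = 1, and the invariant factors of ∂_1 are all 1, so H_0 ≅ Z.
  H_1: rank ker ∂_1 − rank ∂_2 = (12 − 5) − 7 = 0, and the invariant factors of ∂_2 are all 1, so H_1 ≅ 0.
  H_2: rank ker ∂_2 − rank ∂_3 = (8 − 7) − 0 = 1, and there is no ∂_3, so H_2 ≅ Z.

As a check, the Euler characteristic is 6 − 12 + 8 = 2, which agrees with 1 − 0 + 1 = 2.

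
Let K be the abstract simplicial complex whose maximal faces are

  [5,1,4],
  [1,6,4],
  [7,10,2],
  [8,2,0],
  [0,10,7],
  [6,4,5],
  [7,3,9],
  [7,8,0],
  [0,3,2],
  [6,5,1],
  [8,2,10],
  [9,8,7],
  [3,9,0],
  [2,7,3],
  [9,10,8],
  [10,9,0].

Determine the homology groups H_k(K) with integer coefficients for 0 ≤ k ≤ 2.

Take the total order 0 < 1 < 2 < 3 < 4 < 5 < 6 < 7 < 8 < 9 < 10 on the vertex set. Then K (dimension 2) consists of the simplices:

  0-simplices (11): [0], [1], [2], [3], [4], [5], [6], [7], [8], [9], [10]
  1-simplices (24): (24 of them)
  2-simplices (16): [0,2,3], [0,2,8], [0,3,9], [0,7,8], [0,7,10], [0,9,10], [1,4,5], [1,4,6], [1,5,6], [2,3,7], [2,7,10], [2,8,10], [3,7,9], [4,5,6], [7,8,9], [8,9,10]

giving chain groups C_0 ≅ Z^11, C_1 ≅ Z^24, C_2 ≅ Z^16.

The boundary map ∂_1: C_1 → C_0 sends each edge [p,q] (with p < q) to q − p. For instance
  ∂[7,8] = [8] − [7].
This gives a 11×24 integer matrix of rank 9; reducing to Smith normal form yields diagonal entries (1,1,1,1,1,1,1,1,1).

The boundary map ∂_2: C_2 → C_1 acts by ∂[p,q,r] = [q,r] − [p,r] + [p,q]. For instance
  ∂[2,3,7] = [3,7] − [2,7] + [2,3],
  ∂[1,4,6] = [4,6] − [1,6] + [1,4].
The 24×16 boundary matrix has rank 15 and Smith normal form diag(1,1,1,1,1,1,1,1,1,1,1,1,1,1,2).

Computing H_k = (kernel of ∂_k) / (image of ∂_{k+1}):

  H_0: rank C_0 − rank ∂_1 = 11 − 9 = 2, and the invariant factors of ∂_1 are all 1, so H_0 = Z^2.
  H_1: rank ker ∂_1 − rank ∂_2 = (24 − 9) − 15 = 0, and ∂_2 has invariant factor 2 > 1, so H_1 = Z/2Z.
  H_2: rank ker ∂_2 − rank ∂_3 = (16 − 15) − 0 = 1, and there is no ∂_3, so H_2 = Z.

H_0 = Z^2,  H_1 = Z/2Z,  H_2 = Z.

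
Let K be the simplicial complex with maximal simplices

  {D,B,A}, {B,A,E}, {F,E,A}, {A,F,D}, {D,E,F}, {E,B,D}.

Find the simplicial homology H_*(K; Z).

H_0 ≅ Z,  H_1 = 0,  H_2 ≅ Z.

Fix the vertex order A < B < D < E < F and write every simplex with vertices in increasing order. Then dim K = 2 and the simplices of K are:

  0-simplices (5): A, B, D, E, F
  1-simplices (9): AB, AD, AE, AF, BD, BE, DE, DF, EF
  2-simplices (6): ABD, ABE, ADF, AEF, BDE, DEF

so the chain groups are C_0 ≅ Z^5, C_1 ≅ Z^9, C_2 ≅ Z^6.

Boundary ∂_1: C_1 → C_0 is given by ∂[p,q] = [q] − [p]. For instance
  ∂BD = D − B.
As a 5×9 matrix over Z this has rank 4, with invariant factors (1,1,1,1).

∂_2: C_2 → C_1 maps a triangle to the signed sum of its edges. For instance
  ∂ABE = BE − AE + AB,
  ∂AEF = EF − AF + AE.
As a 9×6 matrix over Z this has rank 5, with invariant factors (1,1,1,1,1).

Computing H_k = (kernel of ∂_k) / (image of ∂_{k+1}):

  H_0: rank C_0 − rank ∂_1 = 5 − 4 = 1, and the invariant factors of ∂_1 are all 1, so H_0 = Z.
  H_1: rank ker ∂_1 − rank ∂_2 = (9 − 4) − 5 = 0, and the invariant factors of ∂_2 are all 1, so H_1 = 0.
  H_2: rank ker ∂_2 − rank ∂_3 = (6 − 5) − 0 = 1, and there is no ∂_3, so H_2 = Z.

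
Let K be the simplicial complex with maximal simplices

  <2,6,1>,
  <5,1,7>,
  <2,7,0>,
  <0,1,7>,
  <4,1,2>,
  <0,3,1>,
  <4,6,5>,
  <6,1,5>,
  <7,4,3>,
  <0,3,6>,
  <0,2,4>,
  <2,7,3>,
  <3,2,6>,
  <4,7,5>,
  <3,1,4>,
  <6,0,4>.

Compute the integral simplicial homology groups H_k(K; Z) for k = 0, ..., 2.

Fix the vertex order 0 < 1 < 2 < 3 < 4 < 5 < 6 < 7 and write every simplex with vertices in increasing order. Then dim K = 2 and the simplices of K are:

  0-simplices (8): [0], [1], [2], [3], [4], [5], [6], [7]
  1-simplices (24): (24 of them)
  2-simplices (16): [0,1,3], [0,1,7], [0,2,4], [0,2,7], [0,3,6], [0,4,6], [1,2,4], [1,2,6], [1,3,4], [1,5,6], [1,5,7], [2,3,6], [2,3,7], [3,4,7], [4,5,6], [4,5,7]

giving chain groups C_0 ≅ Z^8, C_1 ≅ Z^24, C_2 ≅ Z^16.

Boundary ∂_1: C_1 → C_0 is given by ∂[p,q] = [q] − [p].
The resulting 8×24 matrix has rank 7, and its Smith normal form has invariant factors (1,1,1,1,1,1,1).

Boundary ∂_2: C_2 → C_1 sends each 2-simplex [p,q,r] to [q,r] − [p,r] + [p,q]. For instance
  ∂[0,1,3] = [1,3] − [0,3] + [0,1],
  ∂[1,5,7] = [5,7] − [1,7] + [1,5].
The 24×16 boundary matrix has rank 15 and Smith normal form diag(1,1,1,1,1,1,1,1,1,1,1,1,1,1,1).

Computing H_k = (kernel of ∂_k) / (image of ∂_{k+1}):

  H_0: rank C_0 − rank ∂_1 = 8 − 7 = 1, and the invariant factors of ∂_1 are all 1, so H_0 ≅ Z.
  H_1: rank ker ∂_1 − rank ∂_2 = (24 − 7) − 15 = 2, and the invariant factors of ∂_2 are all 1, so H_1 ≅ Z^2.
  H_2: rank ker ∂_2 − rank ∂_3 = (16 − 15) − 0 = 1, and there is no ∂_3, so H_2 ≅ Z.

H_0 ≅ Z,  H_1 ≅ Z^2,  H_2 ≅ Z.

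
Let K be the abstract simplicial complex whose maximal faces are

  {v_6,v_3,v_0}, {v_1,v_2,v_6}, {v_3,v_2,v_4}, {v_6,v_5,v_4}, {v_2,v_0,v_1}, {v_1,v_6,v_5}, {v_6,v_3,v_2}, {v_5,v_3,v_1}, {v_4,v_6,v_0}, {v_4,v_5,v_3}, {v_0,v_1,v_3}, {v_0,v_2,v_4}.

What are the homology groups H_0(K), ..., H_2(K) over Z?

Take the total order v_0 < v_1 < v_2 < v_3 < v_4 < v_5 < v_6 on the vertex set. Then K (dimension 2) consists of the simplices:

  0-simplices (7): [v_0], [v_1], [v_2], [v_3], [v_4], [v_5], [v_6]
  1-simplices (18): (18 of them)
  2-simplices (12): (12 of them)

so the chain groups are C_0 ≅ Z^7, C_1 ≅ Z^18, C_2 ≅ Z^12.

Boundary ∂_1: C_1 → C_0 is given by ∂[p,q] = [q] − [p]. For instance
  ∂[v_2,v_4] = [v_4] − [v_2].
The 7×18 boundary matrix has rank 6 and Smith normal form diag(1,1,1,1,1,1).

Boundary ∂_2: C_2 → C_1 maps a triangle to the signed sum of its edges. For instance
  ∂[v_0,v_1,v_2] = [v_1,v_2] − [v_0,v_2] + [v_0,v_1],
  ∂[v_0,v_4,v_6] = [v_4,v_6] − [v_0,v_6] + [v_0,v_4].
The 18×12 boundary matrix has rank 12 and Smith normal form diag(1,1,1,1,1,1,1,1,1,1,1,2).

Computing H_k = (kernel of ∂_k) / (image of ∂_{k+1}):

  H_0: rank C_0 − rank ∂_1 = 7 − 6 = 1, and the invariant factors of ∂_1 are all 1, so H_0 ≅ Z.
  H_1: rank ker ∂_1 − rank ∂_2 = (18 − 6) − 12 = 0, and ∂_2 has invariant factor 2 > 1, so H_1 ≅ Z_2.
  H_2: rank ker ∂_2 − rank ∂_3 = (12 − 12) − 0 = 0, and there is no ∂_3, so H_2 ≅ 0.

H_0 = Z,  H_1 = Z_2,  H_2 = 0.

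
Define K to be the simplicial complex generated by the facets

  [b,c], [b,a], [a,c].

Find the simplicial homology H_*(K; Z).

H_0 = Z,  H_1 = Z.

Order the vertices as a < b < c. Listing each simplex with vertices in this order, K has dimension 1 with simplices:

  0-simplices (3): a, b, c
  1-simplices (3): ab, ac, bc

giving chain groups C_0 ≅ Z^3, C_1 ≅ Z^3.

∂_1: C_1 → C_0 maps an edge to its endpoints' difference, ∂[p,q] = q − p. For instance
  ∂ac = c − a.
The 3×3 boundary matrix has rank 2 and Smith normal form diag(1,1).

Reading off H_k = ker ∂_k / im ∂_{k+1}:

  H_0: rank C_0 − rank ∂_1 = 3 − 2 = 1, and the invariant factors of ∂_1 are all 1, so H_0 ≅ Z.
  H_1: rank ker ∂_1 − rank ∂_2 = (3 − 2) − 0 = 1, and there is no ∂_2, so H_1 ≅ Z.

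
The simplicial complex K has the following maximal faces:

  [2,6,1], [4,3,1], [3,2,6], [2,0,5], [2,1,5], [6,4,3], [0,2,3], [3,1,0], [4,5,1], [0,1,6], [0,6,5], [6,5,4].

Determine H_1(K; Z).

K has 7 vertices, 18 edges, 12 triangles.
rank ∂_1 = 6, rank ∂_2 = 12 ⇒ b_1 = 18 − 6 − 12 = 0; ∂_2 has invariant factor(s) [2] giving torsion. So H_1 ≅ Z/2Z.

H_1 = Z/2Z.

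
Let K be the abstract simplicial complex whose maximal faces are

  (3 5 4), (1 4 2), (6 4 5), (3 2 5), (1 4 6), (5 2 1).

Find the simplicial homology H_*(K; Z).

Order the vertices as 1 < 2 < 3 < 4 < 5 < 6. Listing each simplex with vertices in this order, K has dimension 2 with simplices:

  0-simplices (6): [1], [2], [3], [4], [5], [6]
  1-simplices (12): [1,2], [1,4], [1,5], [1,6], [2,3], [2,4], [2,5], [3,4], [3,5], [4,5], [4,6], [5,6]
  2-simplices (6): [1,2,4], [1,2,5], [1,4,6], [2,3,5], [3,4,5], [4,5,6]

so the chain groups are C_0 ≅ Z^6, C_1 ≅ Z^12, C_2 ≅ Z^6.

∂_1: C_1 → C_0 maps an edge to its endpoints' difference, ∂[p,q] = q − p. For instance
  ∂[2,3] = [3] − [2].
The resulting 6×12 matrix has rank 5, and its Smith normal form has invariant factors (1,1,1,1,1).

Boundary ∂_2: C_2 → C_1 sends each 2-simplex [p,q,r] to [q,r] − [p,r] + [p,q]. For instance
  ∂[1,4,6] = [4,6] − [1,6] + [1,4],
  ∂[3,4,5] = [4,5] − [3,5] + [3,4].
The resulting 12×6 matrix has rank 6, and its Smith normal form has invariant factors (1,1,1,1,1,1).

From H_k ≅ ker(∂_k) / im(∂_{k+1}) we obtain:

  H_0: rank C_0 − rank ∂_1 = 6 − 5 = 1, and the invariant factors of ∂_1 are all 1, so H_0 = Z.
  H_1: rank ker ∂_1 − rank ∂_2 = (12 − 5) − 6 = 1, and the invariant factors of ∂_2 are all 1, so H_1 = Z.
  H_2: rank ker ∂_2 − rank ∂_3 = (6 − 6) − 0 = 0, and there is no ∂_3, so H_2 = 0.

As a check, the Euler characteristic is 6 − 12 + 6 = 0, which agrees with 1 − 1 + 0 = 0.
(K is a triangulation of the cylinder S^1 x I.)

H_0 ≅ Z,  H_1 ≅ Z,  H_2 = 0.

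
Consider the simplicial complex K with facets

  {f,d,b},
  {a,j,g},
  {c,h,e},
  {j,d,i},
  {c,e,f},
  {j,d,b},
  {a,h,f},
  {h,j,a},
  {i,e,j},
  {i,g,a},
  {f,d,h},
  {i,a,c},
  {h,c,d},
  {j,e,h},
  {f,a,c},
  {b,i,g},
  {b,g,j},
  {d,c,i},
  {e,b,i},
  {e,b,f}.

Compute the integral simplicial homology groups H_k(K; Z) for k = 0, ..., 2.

H_0 = Z,  H_1 = Z ⊕ Z/2,  H_2 = 0.

Take the total order a < b < c < d < e < f < g < h < i < j on the vertex set. Then K (dimension 2) consists of the simplices:

  0-simplices (10): a, b, c, d, e, f, g, h, i, j
  1-simplices (30): ac, af, ag, ah, ai, aj, bd, be, bf, bg, bi, bj, cd, ce, cf, ch, ci, df, dh, di, dj, ef, eh, ei, ej, fh, gi, gj, hj, ij
  2-simplices (20): acf, aci, afh, agi, agj, ahj, bdf, bdj, bef, bei, bgi, bgj, cdh, cdi, cef, ceh, dfh, dij, ehj, eij

Hence C_0 ≅ Z^10, C_1 ≅ Z^30, C_2 ≅ Z^20.

Boundary ∂_1: C_1 → C_0 sends each edge [p,q] (with p < q) to q − p.
The resulting 10×30 matrix has rank 9, and its Smith normal form has invariant factors (1,1,1,1,1,1,1,1,1).

The boundary map ∂_2: C_2 → C_1 maps a triangle to the signed sum of its edges. For instance
  ∂ehj = hj − ej + eh,
  ∂bdf = df − bf + bd.
This gives a 30×20 integer matrix of rank 20; reducing to Smith normal form yields diagonal entries (1,1,1,1,1,1,1,1,1,1,1,1,1,1,1,1,1,1,1,2).

From H_k ≅ ker(∂_k) / im(∂_{k+1}) we obtain:

  H_0: rank C_0 − rank ∂_1 = 10 − 9 = 1, and the invariant factors of ∂_1 are all 1, so H_0 ≅ Z.
  H_1: rank ker ∂_1 − rank ∂_2 = (30 − 9) − 20 = 1, and ∂_2 has invariant factor 2 > 1, so H_1 ≅ Z ⊕ Z/2.
  H_2: rank ker ∂_2 − rank ∂_3 = (20 − 20) − 0 = 0, and there is no ∂_3, so H_2 ≅ 0.

(K is a triangulation of the Klein bottle.)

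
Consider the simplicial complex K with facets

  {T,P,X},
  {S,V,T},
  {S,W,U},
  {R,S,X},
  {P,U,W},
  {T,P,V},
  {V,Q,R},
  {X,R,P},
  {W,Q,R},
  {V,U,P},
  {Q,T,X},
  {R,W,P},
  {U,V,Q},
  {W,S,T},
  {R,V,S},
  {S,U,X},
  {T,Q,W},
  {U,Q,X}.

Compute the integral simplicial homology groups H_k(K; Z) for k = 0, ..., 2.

K has 9 vertices, 27 edges, 18 triangles.
rank ∂_0 = 0, rank ∂_1 = 8 ⇒ b_0 = 9 − 0 − 8 = 1; all invariant factors of ∂_1 are 1 so no torsion. So H_0 ≅ Z.
rank ∂_1 = 8, rank ∂_2 = 17 ⇒ b_1 = 27 − 8 − 17 = 2; all invariant factors of ∂_2 are 1 so no torsion. So H_1 ≅ Z^2.
rank ∂_2 = 17, rank ∂_3 = 0 ⇒ b_2 = 18 − 17 − 0 = 1. So H_2 ≅ Z.

H_0 ≅ Z,  H_1 ≅ Z^2,  H_2 ≅ Z.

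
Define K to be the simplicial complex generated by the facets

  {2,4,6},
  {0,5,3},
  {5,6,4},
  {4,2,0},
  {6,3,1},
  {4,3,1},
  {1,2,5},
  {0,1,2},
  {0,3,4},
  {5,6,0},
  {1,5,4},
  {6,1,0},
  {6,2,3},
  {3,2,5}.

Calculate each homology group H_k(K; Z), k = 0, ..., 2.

H_0 = Z,  H_1 = Z^2,  H_2 = Z.

Take the total order 0 < 1 < 2 < 3 < 4 < 5 < 6 on the vertex set. Then K (dimension 2) consists of the simplices:

  0-simplices (7): [0], [1], [2], [3], [4], [5], [6]
  1-simplices (21): [0,1], [0,2], [0,3], [0,4], [0,5], [0,6], [1,2], [1,3], [1,4], [1,5], [1,6], [2,3], [2,4], [2,5], [2,6], [3,4], [3,5], [3,6], [4,5], [4,6], [5,6]
  2-simplices (14): [0,1,2], [0,1,6], [0,2,4], [0,3,4], [0,3,5], [0,5,6], [1,2,5], [1,3,4], [1,3,6], [1,4,5], [2,3,5], [2,3,6], [2,4,6], [4,5,6]

Hence C_0 ≅ Z^7, C_1 ≅ Z^21, C_2 ≅ Z^14.

∂_1: C_1 → C_0 is given by ∂[p,q] = [q] − [p]. For instance
  ∂[1,5] = [5] − [1].
As a 7×21 matrix over Z this has rank 6, with invariant factors (1,1,1,1,1,1).

∂_2: C_2 → C_1 sends each 2-simplex [p,q,r] to [q,r] − [p,r] + [p,q]. For instance
  ∂[2,4,6] = [4,6] − [2,6] + [2,4],
  ∂[0,5,6] = [5,6] − [0,6] + [0,5].
This gives a 21×14 integer matrix of rank 13; reducing to Smith normal form yields diagonal entries (1,1,1,1,1,1,1,1,1,1,1,1,1).

Now H_k = ker ∂_k / im ∂_{k+1}, so:

  H_0: rank C_0 − rank ∂_1 = 7 − 6 = 1, and the invariant factors of ∂_1 are all 1, so H_0 = Z.
  H_1: rank ker ∂_1 − rank ∂_2 = (21 − 6) − 13 = 2, and the invariant factors of ∂_2 are all 1, so H_1 = Z^2.
  H_2: rank ker ∂_2 − rank ∂_3 = (14 − 13) − 0 = 1, and there is no ∂_3, so H_2 = Z.

As a check, the Euler characteristic is 7 − 21 + 14 = 0, which agrees with 1 − 2 + 1 = 0.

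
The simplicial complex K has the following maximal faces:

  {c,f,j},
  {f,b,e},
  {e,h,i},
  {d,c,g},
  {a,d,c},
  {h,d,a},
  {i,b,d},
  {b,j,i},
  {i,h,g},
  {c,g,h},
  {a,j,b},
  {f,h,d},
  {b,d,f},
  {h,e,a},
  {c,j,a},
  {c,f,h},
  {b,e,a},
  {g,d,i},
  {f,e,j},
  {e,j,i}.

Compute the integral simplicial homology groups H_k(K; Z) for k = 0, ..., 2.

H_0 ≅ Z,  H_1 ≅ Z ⊕ Z/2,  H_2 = 0.

Fix the vertex order a < b < c < d < e < f < g < h < i < j and write every simplex with vertices in increasing order. Then dim K = 2 and the simplices of K are:

  0-simplices (10): a, b, c, d, e, f, g, h, i, j
  1-simplices (30): ab, ac, ad, ae, ah, aj, bd, be, bf, bi, bj, cd, cf, cg, ch, cj, df, dg, dh, di, ef, eh, ei, ej, fh, fj, gh, gi, hi, ij
  2-simplices (20): abe, abj, acd, acj, adh, aeh, bdf, bdi, bef, bij, cdg, cfh, cfj, cgh, dfh, dgi, efj, ehi, eij, ghi

giving chain groups C_0 ≅ Z^10, C_1 ≅ Z^30, C_2 ≅ Z^20.

∂_1: C_1 → C_0 maps an edge to its endpoints' difference, ∂[p,q] = q − p. For instance
  ∂ab = b − a.
The resulting 10×30 matrix has rank 9, and its Smith normal form has invariant factors (1,1,1,1,1,1,1,1,1).

The boundary map ∂_2: C_2 → C_1 maps a triangle to the signed sum of its edges. For instance
  ∂cdg = dg − cg + cd,
  ∂bdi = di − bi + bd.
The resulting 30×20 matrix has rank 20, and its Smith normal form has invariant factors (1,1,1,1,1,1,1,1,1,1,1,1,1,1,1,1,1,1,1,2).

Reading off H_k = ker ∂_k / im ∂_{k+1}:

  H_0: rank C_0 − rank ∂_1 = 10 − 9 = 1, and the invariant factors of ∂_1 are all 1, so H_0 = Z.
  H_1: rank ker ∂_1 − rank ∂_2 = (30 − 9) − 20 = 1, and ∂_2 has invariant factor 2 > 1, so H_1 = Z ⊕ Z/2.
  H_2: rank ker ∂_2 − rank ∂_3 = (20 − 20) − 0 = 0, and there is no ∂_3, so H_2 = 0.

As a check, the Euler characteristic is 10 − 30 + 20 = 0, which agrees with 1 − 1 + 0 = 0.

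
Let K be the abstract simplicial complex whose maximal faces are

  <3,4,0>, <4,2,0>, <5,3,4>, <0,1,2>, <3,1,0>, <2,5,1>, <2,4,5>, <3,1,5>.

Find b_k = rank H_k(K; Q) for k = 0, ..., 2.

b_0 = 1, b_1 = 0, b_2 = 1.

Order the vertices as 0 < 1 < 2 < 3 < 4 < 5. Listing each simplex with vertices in this order, K has dimension 2 with simplices:

  0-simplices (6): [0], [1], [2], [3], [4], [5]
  1-simplices (12): [0,1], [0,2], [0,3], [0,4], [1,2], [1,3], [1,5], [2,4], [2,5], [3,4], [3,5], [4,5]
  2-simplices (8): [0,1,2], [0,1,3], [0,2,4], [0,3,4], [1,2,5], [1,3,5], [2,4,5], [3,4,5]

giving chain groups C_0 ≅ Z^6, C_1 ≅ Z^12, C_2 ≅ Z^8.

The boundary map ∂_1: C_1 → C_0 maps an edge to its endpoints' difference, ∂[p,q] = q − p.
The 6×12 boundary matrix has rank 5 and Smith normal form diag(1,1,1,1,1).

The boundary map ∂_2: C_2 → C_1 acts by ∂[p,q,r] = [q,r] − [p,r] + [p,q]. For instance
  ∂[0,1,3] = [1,3] − [0,3] + [0,1],
  ∂[1,2,5] = [2,5] − [1,5] + [1,2].
The 12×8 boundary matrix has rank 7 and Smith normal form diag(1,1,1,1,1,1,1).

Computing H_k = (kernel of ∂_k) / (image of ∂_{k+1}):

  H_0: rank C_0 − rank ∂_1 = 6 − 5 = 1, and the invariant factors of ∂_1 are all 1, so H_0 = Z.
  H_1: rank ker ∂_1 − rank ∂_2 = (12 − 5) − 7 = 0, and the invariant factors of ∂_2 are all 1, so H_1 = 0.
  H_2: rank ker ∂_2 − rank ∂_3 = (8 − 7) − 0 = 1, and there is no ∂_3, so H_2 = Z.

As a check, the Euler characteristic is 6 − 12 + 8 = 2, which agrees with 1 − 0 + 1 = 2.
(K is a triangulation of the 2-sphere S^2.)

Hence the Betti numbers are b_0 = 1, b_1 = 0, b_2 = 1.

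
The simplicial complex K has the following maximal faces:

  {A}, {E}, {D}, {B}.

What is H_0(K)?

H_0 = Z^4.

Take the total order A < B < D < E on the vertex set. Then K (dimension 0) consists of the simplices:

  0-simplices (4): A, B, D, E

so the chain groups are C_0 ≅ Z^4.

From H_k ≅ ker(∂_k) / im(∂_{k+1}) we obtain:

  H_0: rank C_0 − rank ∂_1 = 4 − 0 = 4, and there is no ∂_1, so H_0 ≅ Z^4.

(K is a triangulation of a set of 4 points.)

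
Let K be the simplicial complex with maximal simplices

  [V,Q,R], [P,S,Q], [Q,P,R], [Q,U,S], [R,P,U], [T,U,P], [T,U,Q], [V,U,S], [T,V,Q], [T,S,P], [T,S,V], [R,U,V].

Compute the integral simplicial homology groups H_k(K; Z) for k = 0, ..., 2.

H_0 ≅ Z,  H_1 ≅ Z/2,  H_2 = 0.

Fix the vertex order P < Q < R < S < T < U < V and write every simplex with vertices in increasing order. Then dim K = 2 and the simplices of K are:

  0-simplices (7): P, Q, R, S, T, U, V
  1-simplices (18): PQ, PR, PS, PT, PU, QR, QS, QT, QU, QV, RU, RV, ST, SU, SV, TU, TV, UV
  2-simplices (12): PQR, PQS, PRU, PST, PTU, QRV, QSU, QTU, QTV, RUV, STV, SUV

giving chain groups C_0 ≅ Z^7, C_1 ≅ Z^18, C_2 ≅ Z^12.

The boundary map ∂_1: C_1 → C_0 sends each edge [p,q] (with p < q) to q − p. For instance
  ∂SU = U − S.
This gives a 7×18 integer matrix of rank 6; reducing to Smith normal form yields diagonal entries (1,1,1,1,1,1).

Boundary ∂_2: C_2 → C_1 acts by ∂[p,q,r] = [q,r] − [p,r] + [p,q]. For instance
  ∂PQS = QS − PS + PQ,
  ∂QTV = TV − QV + QT.
The 18×12 boundary matrix has rank 12 and Smith normal form diag(1,1,1,1,1,1,1,1,1,1,1,2).

Computing H_k = (kernel of ∂_k) / (image of ∂_{k+1}):

  H_0: rank C_0 − rank ∂_1 = 7 − 6 = 1, and the invariant factors of ∂_1 are all 1, so H_0 ≅ Z.
  H_1: rank ker ∂_1 − rank ∂_2 = (18 − 6) − 12 = 0, and ∂_2 has invariant factor 2 > 1, so H_1 ≅ Z/2.
  H_2: rank ker ∂_2 − rank ∂_3 = (12 − 12) − 0 = 0, and there is no ∂_3, so H_2 ≅ 0.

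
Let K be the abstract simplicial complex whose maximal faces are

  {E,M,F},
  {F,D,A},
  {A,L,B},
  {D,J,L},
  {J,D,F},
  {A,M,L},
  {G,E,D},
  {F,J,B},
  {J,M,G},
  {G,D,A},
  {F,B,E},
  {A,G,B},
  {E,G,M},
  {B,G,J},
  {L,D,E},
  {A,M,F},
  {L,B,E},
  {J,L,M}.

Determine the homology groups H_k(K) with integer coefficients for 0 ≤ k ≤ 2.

H_0 = Z,  H_1 = Z^2,  H_2 = Z.

Order the vertices as A < B < D < E < F < G < J < L < M. Listing each simplex with vertices in this order, K has dimension 2 with simplices:

  0-simplices (9): A, B, D, E, F, G, J, L, M
  1-simplices (27): AB, AD, AF, AG, AL, AM, BE, BF, BG, BJ, BL, DE, DF, DG, DJ, DL, EF, EG, EL, EM, FJ, FM, GJ, GM, JL, JM, LM
  2-simplices (18): ABG, ABL, ADF, ADG, AFM, ALM, BEF, BEL, BFJ, BGJ, DEG, DEL, DFJ, DJL, EFM, EGM, GJM, JLM

giving chain groups C_0 ≅ Z^9, C_1 ≅ Z^27, C_2 ≅ Z^18.

∂_1: C_1 → C_0 maps an edge to its endpoints' difference, ∂[p,q] = q − p.
As a 9×27 matrix over Z this has rank 8, with invariant factors (1,1,1,1,1,1,1,1).

Boundary ∂_2: C_2 → C_1 maps a triangle to the signed sum of its edges. For instance
  ∂AFM = FM − AM + AF,
  ∂DEG = EG − DG + DE.
As a 27×18 matrix over Z this has rank 17, with invariant factors (1,1,1,1,1,1,1,1,1,1,1,1,1,1,1,1,1).

Reading off H_k = ker ∂_k / im ∂_{k+1}:

  H_0: rank C_0 − rank ∂_1 = 9 − 8 = 1, and the invariant factors of ∂_1 are all 1, so H_0 = Z.
  H_1: rank ker ∂_1 − rank ∂_2 = (27 − 8) − 17 = 2, and the invariant factors of ∂_2 are all 1, so H_1 = Z^2.
  H_2: rank ker ∂_2 − rank ∂_3 = (18 − 17) − 0 = 1, and there is no ∂_3, so H_2 = Z.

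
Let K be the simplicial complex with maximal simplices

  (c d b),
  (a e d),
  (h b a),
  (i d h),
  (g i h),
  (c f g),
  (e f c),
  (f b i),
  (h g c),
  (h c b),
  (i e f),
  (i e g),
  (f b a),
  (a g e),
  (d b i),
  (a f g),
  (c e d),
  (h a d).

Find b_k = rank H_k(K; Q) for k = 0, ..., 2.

We work with the vertex ordering a < b < c < d < e < f < g < h < i. The simplices of K, each written with vertices in increasing order, are:

  0-simplices (9): a, b, c, d, e, f, g, h, i
  1-simplices (27): ab, ad, ae, af, ag, ah, bc, bd, bf, bh, bi, cd, ce, cf, cg, ch, de, dh, di, ef, eg, ei, fg, fi, gh, gi, hi
  2-simplices (18): abf, abh, ade, adh, aeg, afg, bcd, bch, bdi, bfi, cde, cef, cfg, cgh, dhi, efi, egi, ghi

so the chain groups are C_0 ≅ Z^9, C_1 ≅ Z^27, C_2 ≅ Z^18.

∂_1: C_1 → C_0 maps an edge to its endpoints' difference, ∂[p,q] = q − p.
As a 9×27 matrix over Z this has rank 8, with invariant factors (1,1,1,1,1,1,1,1).

The boundary map ∂_2: C_2 → C_1 sends each 2-simplex [p,q,r] to [q,r] − [p,r] + [p,q]. For instance
  ∂cde = de − ce + cd,
  ∂efi = fi − ei + ef.
This gives a 27×18 integer matrix of rank 18; reducing to Smith normal form yields diagonal entries (1,1,1,1,1,1,1,1,1,1,1,1,1,1,1,1,1,2).

Reading off H_k = ker ∂_k / im ∂_{k+1}:

  H_0: rank C_0 − rank ∂_1 = 9 − 8 = 1, and the invariant factors of ∂_1 are all 1, so H_0 ≅ Z.
  H_1: rank ker ∂_1 − rank ∂_2 = (27 − 8) − 18 = 1, and ∂_2 has invariant factor 2 > 1, so H_1 ≅ Z × Z/2.
  H_2: rank ker ∂_2 − rank ∂_3 = (18 − 18) − 0 = 0, and there is no ∂_3, so H_2 ≅ 0.

Hence the Betti numbers are b_0 = 1, b_1 = 1, b_2 = 0.

b_0 = 1, b_1 = 1, b_2 = 0.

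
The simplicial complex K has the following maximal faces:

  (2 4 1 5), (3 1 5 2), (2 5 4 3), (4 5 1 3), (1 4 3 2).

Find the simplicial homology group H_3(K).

H_3 = Z.

Order the vertices as 1 < 2 < 3 < 4 < 5. Listing each simplex with vertices in this order, K has dimension 3 with simplices:

  0-simplices (5): [1], [2], [3], [4], [5]
  1-simplices (10): [1,2], [1,3], [1,4], [1,5], [2,3], [2,4], [2,5], [3,4], [3,5], [4,5]
  2-simplices (10): [1,2,3], [1,2,4], [1,2,5], [1,3,4], [1,3,5], [1,4,5], [2,3,4], [2,3,5], [2,4,5], [3,4,5]
  3-simplices (5): [1,2,3,4], [1,2,3,5], [1,2,4,5], [1,3,4,5], [2,3,4,5]

giving chain groups C_0 ≅ Z^5, C_1 ≅ Z^10, C_2 ≅ Z^10, C_3 ≅ Z^5.

Boundary ∂_1: C_1 → C_0 is given by ∂[p,q] = [q] − [p].
The 5×10 boundary matrix has rank 4 and Smith normal form diag(1,1,1,1).

∂_2: C_2 → C_1 acts by ∂[p,q,r] = [q,r] − [p,r] + [p,q]. For instance
  ∂[3,4,5] = [4,5] − [3,5] + [3,4],
  ∂[2,3,4] = [3,4] − [2,4] + [2,3].
The 10×10 boundary matrix has rank 6 and Smith normal form diag(1,1,1,1,1,1).

The boundary map ∂_3: C_3 → C_2 sends each 3-simplex σ to the alternating sum Σ_i (−1)^i (σ with its i-th vertex removed). For instance
  ∂[1,3,4,5] = [3,4,5] − [1,4,5] + [1,3,5] − [1,3,4],
  ∂[1,2,4,5] = [2,4,5] − [1,4,5] + [1,2,5] − [1,2,4].
As a 10×5 matrix over Z this has rank 4, with invariant factors (1,1,1,1).

Reading off H_k = ker ∂_k / im ∂_{k+1}:

  H_3: rank ker ∂_3 − rank ∂_4 = (5 − 4) − 0 = 1, and there is no ∂_4, so H_3 ≅ Z.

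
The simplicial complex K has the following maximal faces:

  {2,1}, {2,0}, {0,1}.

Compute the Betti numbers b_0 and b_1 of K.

b_0 = 1, b_1 = 1.

Take the total order 0 < 1 < 2 on the vertex set. Then K (dimension 1) consists of the simplices:

  0-simplices (3): [0], [1], [2]
  1-simplices (3): [0,1], [0,2], [1,2]

so the chain groups are C_0 ≅ Z^3, C_1 ≅ Z^3.

∂_1: C_1 → C_0 is given by ∂[p,q] = [q] − [p]. For instance
  ∂[0,2] = [2] − [0].
The 3×3 boundary matrix has rank 2 and Smith normal form diag(1,1).

Computing H_k = (kernel of ∂_k) / (image of ∂_{k+1}):

  H_0: rank C_0 − rank ∂_1 = 3 − 2 = 1, and the invariant factors of ∂_1 are all 1, so H_0 ≅ Z.
  H_1: rank ker ∂_1 − rank ∂_2 = (3 − 2) − 0 = 1, and there is no ∂_2, so H_1 ≅ Z.

Hence the Betti numbers are b_0 = 1, b_1 = 1.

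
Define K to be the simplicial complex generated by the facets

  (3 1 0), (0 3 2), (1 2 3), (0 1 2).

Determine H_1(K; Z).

H_1 ≅ 0.

Order the vertices as 0 < 1 < 2 < 3. Listing each simplex with vertices in this order, K has dimension 2 with simplices:

  0-simplices (4): [0], [1], [2], [3]
  1-simplices (6): [0,1], [0,2], [0,3], [1,2], [1,3], [2,3]
  2-simplices (4): [0,1,2], [0,1,3], [0,2,3], [1,2,3]

so the chain groups are C_0 ≅ Z^4, C_1 ≅ Z^6, C_2 ≅ Z^4.

Boundary ∂_1: C_1 → C_0 is given by ∂[p,q] = [q] − [p]. For instance
  ∂[0,3] = [3] − [0].
As a 4×6 matrix over Z this has rank 3, with invariant factors (1,1,1).

Boundary ∂_2: C_2 → C_1 sends each 2-simplex [p,q,r] to [q,r] − [p,r] + [p,q]. For instance
  ∂[0,1,2] = [1,2] − [0,2] + [0,1],
  ∂[0,1,3] = [1,3] − [0,3] + [0,1].
The resulting 6×4 matrix has rank 3, and its Smith normal form has invariant factors (1,1,1).

Computing H_k = (kernel of ∂_k) / (image of ∂_{k+1}):

  H_1: rank ker ∂_1 − rank ∂_2 = (6 − 3) − 3 = 0, and the invariant factors of ∂_2 are all 1, so H_1 ≅ 0.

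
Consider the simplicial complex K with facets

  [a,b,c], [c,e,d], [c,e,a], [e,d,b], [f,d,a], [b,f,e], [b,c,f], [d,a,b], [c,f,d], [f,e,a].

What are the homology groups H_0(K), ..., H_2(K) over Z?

H_0 = Z,  H_1 = Z/2Z,  H_2 = 0.

K has 6 vertices, 15 edges, 10 triangles.
rank ∂_0 = 0, rank ∂_1 = 5 ⇒ b_0 = 6 − 0 − 5 = 1; all invariant factors of ∂_1 are 1 so no torsion. So H_0 = Z.
rank ∂_1 = 5, rank ∂_2 = 10 ⇒ b_1 = 15 − 5 − 10 = 0; ∂_2 has invariant factor(s) [2] giving torsion. So H_1 = Z/2Z.
rank ∂_2 = 10, rank ∂_3 = 0 ⇒ b_2 = 10 − 10 − 0 = 0. So H_2 = 0.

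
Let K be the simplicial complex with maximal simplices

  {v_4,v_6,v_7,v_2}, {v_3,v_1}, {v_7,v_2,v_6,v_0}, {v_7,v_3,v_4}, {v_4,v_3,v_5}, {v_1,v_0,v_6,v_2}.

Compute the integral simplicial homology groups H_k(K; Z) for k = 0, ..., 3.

Take the total order v_0 < v_1 < v_2 < v_3 < v_4 < v_5 < v_6 < v_7 on the vertex set. Then K (dimension 3) consists of the simplices:

  0-simplices (8): [v_0], [v_1], [v_2], [v_3], [v_4], [v_5], [v_6], [v_7]
  1-simplices (17): (17 of them)
  2-simplices (12): (12 of them)
  3-simplices (3): [v_0,v_1,v_2,v_6], [v_0,v_2,v_6,v_7], [v_2,v_4,v_6,v_7]

Hence C_0 ≅ Z^8, C_1 ≅ Z^17, C_2 ≅ Z^12, C_3 ≅ Z^3.

Boundary ∂_1: C_1 → C_0 sends each edge [p,q] (with p < q) to q − p. For instance
  ∂[v_6,v_7] = [v_7] − [v_6].
As a 8×17 matrix over Z this has rank 7, with invariant factors (1,1,1,1,1,1,1).

∂_2: C_2 → C_1 maps a triangle to the signed sum of its edges. For instance
  ∂[v_2,v_4,v_6] = [v_4,v_6] − [v_2,v_6] + [v_2,v_4],
  ∂[v_3,v_4,v_7] = [v_4,v_7] − [v_3,v_7] + [v_3,v_4].
The 17×12 boundary matrix has rank 9 and Smith normal form diag(1,1,1,1,1,1,1,1,1).

∂_3: C_3 → C_2 sends each 3-simplex σ to the alternating sum Σ_i (−1)^i (σ with its i-th vertex removed). For instance
  ∂[v_2,v_4,v_6,v_7] = [v_4,v_6,v_7] − [v_2,v_6,v_7] + [v_2,v_4,v_7] − [v_2,v_4,v_6],
  ∂[v_0,v_1,v_2,v_6] = [v_1,v_2,v_6] − [v_0,v_2,v_6] + [v_0,v_1,v_6] − [v_0,v_1,v_2].
The 12×3 boundary matrix has rank 3 and Smith normal form diag(1,1,1).

From H_k ≅ ker(∂_k) / im(∂_{k+1}) we obtain:

  H_0: rank C_0 − rank ∂_1 = 8 − 7 = 1, and the invariant factors of ∂_1 are all 1, so H_0 = Z.
  H_1: rank ker ∂_1 − rank ∂_2 = (17 − 7) − 9 = 1, and the invariant factors of ∂_2 are all 1, so H_1 = Z.
  H_2: rank ker ∂_2 − rank ∂_3 = (12 − 9) − 3 = 0, and the invariant factors of ∂_3 are all 1, so H_2 = 0.
  H_3: rank ker ∂_3 − rank ∂_4 = (3 − 3) − 0 = 0, and there is no ∂_4, so H_3 = 0.

As a check, the Euler characteristic is 8 − 17 + 12 − 3 = 0, which agrees with 1 − 1 + 0 − 0 = 0.

H_0 ≅ Z,  H_1 ≅ Z,  H_2 = 0,  H_3 = 0.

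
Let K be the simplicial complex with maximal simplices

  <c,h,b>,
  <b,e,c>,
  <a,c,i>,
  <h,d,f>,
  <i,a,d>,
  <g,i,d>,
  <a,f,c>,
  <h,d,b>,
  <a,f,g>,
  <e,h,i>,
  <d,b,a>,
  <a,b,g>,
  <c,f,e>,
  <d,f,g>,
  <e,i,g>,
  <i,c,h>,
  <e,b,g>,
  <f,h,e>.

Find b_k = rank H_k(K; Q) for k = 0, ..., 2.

b_0 = 1, b_1 = 1, b_2 = 0.

Fix the vertex order a < b < c < d < e < f < g < h < i and write every simplex with vertices in increasing order. Then dim K = 2 and the simplices of K are:

  0-simplices (9): a, b, c, d, e, f, g, h, i
  1-simplices (27): ab, ac, ad, af, ag, ai, bc, bd, be, bg, bh, ce, cf, ch, ci, df, dg, dh, di, ef, eg, eh, ei, fg, fh, gi, hi
  2-simplices (18): abd, abg, acf, aci, adi, afg, bce, bch, bdh, beg, cef, chi, dfg, dfh, dgi, efh, egi, ehi

Hence C_0 ≅ Z^9, C_1 ≅ Z^27, C_2 ≅ Z^18.

∂_1: C_1 → C_0 sends each edge [p,q] (with p < q) to q − p. For instance
  ∂eg = g − e.
As a 9×27 matrix over Z this has rank 8, with invariant factors (1,1,1,1,1,1,1,1).

The boundary map ∂_2: C_2 → C_1 sends each 2-simplex [p,q,r] to [q,r] − [p,r] + [p,q]. For instance
  ∂dgi = gi − di + dg,
  ∂acf = cf − af + ac.
This gives a 27×18 integer matrix of rank 18; reducing to Smith normal form yields diagonal entries (1,1,1,1,1,1,1,1,1,1,1,1,1,1,1,1,1,2).

Now H_k = ker ∂_k / im ∂_{k+1}, so:

  H_0: rank C_0 − rank ∂_1 = 9 − 8 = 1, and the invariant factors of ∂_1 are all 1, so H_0 = Z.
  H_1: rank ker ∂_1 − rank ∂_2 = (27 − 8) − 18 = 1, and ∂_2 has invariant factor 2 > 1, so H_1 = Z × Z/2.
  H_2: rank ker ∂_2 − rank ∂_3 = (18 − 18) − 0 = 0, and there is no ∂_3, so H_2 = 0.

Hence the Betti numbers are b_0 = 1, b_1 = 1, b_2 = 0.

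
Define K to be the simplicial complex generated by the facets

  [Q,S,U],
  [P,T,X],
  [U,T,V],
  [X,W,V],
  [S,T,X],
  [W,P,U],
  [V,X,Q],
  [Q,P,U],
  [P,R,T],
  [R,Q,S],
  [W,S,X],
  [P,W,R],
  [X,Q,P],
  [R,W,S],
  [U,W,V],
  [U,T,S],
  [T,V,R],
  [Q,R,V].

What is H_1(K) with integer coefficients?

H_1 ≅ Z^2.

Order the vertices as P < Q < R < S < T < U < V < W < X. Listing each simplex with vertices in this order, K has dimension 2 with simplices:

  0-simplices (9): P, Q, R, S, T, U, V, W, X
  1-simplices (27): PQ, PR, PT, PU, PW, PX, QR, QS, QU, QV, QX, RS, RT, RV, RW, ST, SU, SW, SX, TU, TV, TX, UV, UW, VW, VX, WX
  2-simplices (18): PQU, PQX, PRT, PRW, PTX, PUW, QRS, QRV, QSU, QVX, RSW, RTV, STU, STX, SWX, TUV, UVW, VWX

so the chain groups are C_0 ≅ Z^9, C_1 ≅ Z^27, C_2 ≅ Z^18.

∂_1: C_1 → C_0 maps an edge to its endpoints' difference, ∂[p,q] = q − p.
The resulting 9×27 matrix has rank 8, and its Smith normal form has invariant factors (1,1,1,1,1,1,1,1).

The boundary map ∂_2: C_2 → C_1 maps a triangle to the signed sum of its edges. For instance
  ∂STU = TU − SU + ST,
  ∂QRV = RV − QV + QR.
As a 27×18 matrix over Z this has rank 17, with invariant factors (1,1,1,1,1,1,1,1,1,1,1,1,1,1,1,1,1).

Now H_k = ker ∂_k / im ∂_{k+1}, so:

  H_1: rank ker ∂_1 − rank ∂_2 = (27 − 8) − 17 = 2, and the invariant factors of ∂_2 are all 1, so H_1 = Z^2.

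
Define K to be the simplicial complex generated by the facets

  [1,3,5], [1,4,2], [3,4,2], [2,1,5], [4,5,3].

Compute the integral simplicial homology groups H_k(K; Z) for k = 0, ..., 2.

H_0 ≅ Z,  H_1 ≅ Z,  H_2 = 0.

Fix the vertex order 1 < 2 < 3 < 4 < 5 and write every simplex with vertices in increasing order. Then dim K = 2 and the simplices of K are:

  0-simplices (5): [1], [2], [3], [4], [5]
  1-simplices (10): [1,2], [1,3], [1,4], [1,5], [2,3], [2,4], [2,5], [3,4], [3,5], [4,5]
  2-simplices (5): [1,2,4], [1,2,5], [1,3,5], [2,3,4], [3,4,5]

Hence C_0 ≅ Z^5, C_1 ≅ Z^10, C_2 ≅ Z^5.

The boundary map ∂_1: C_1 → C_0 maps an edge to its endpoints' difference, ∂[p,q] = q − p. For instance
  ∂[1,5] = [5] − [1].
The resulting 5×10 matrix has rank 4, and its Smith normal form has invariant factors (1,1,1,1).

The boundary map ∂_2: C_2 → C_1 sends each 2-simplex [p,q,r] to [q,r] − [p,r] + [p,q]. For instance
  ∂[2,3,4] = [3,4] − [2,4] + [2,3],
  ∂[1,2,5] = [2,5] − [1,5] + [1,2].
The resulting 10×5 matrix has rank 5, and its Smith normal form has invariant factors (1,1,1,1,1).

Reading off H_k = ker ∂_k / im ∂_{k+1}:

  H_0: rank C_0 − rank ∂_1 = 5 − 4 = 1, and the invariant factors of ∂_1 are all 1, so H_0 = Z.
  H_1: rank ker ∂_1 − rank ∂_2 = (10 − 4) − 5 = 1, and the invariant factors of ∂_2 are all 1, so H_1 = Z.
  H_2: rank ker ∂_2 − rank ∂_3 = (5 − 5) − 0 = 0, and there is no ∂_3, so H_2 = 0.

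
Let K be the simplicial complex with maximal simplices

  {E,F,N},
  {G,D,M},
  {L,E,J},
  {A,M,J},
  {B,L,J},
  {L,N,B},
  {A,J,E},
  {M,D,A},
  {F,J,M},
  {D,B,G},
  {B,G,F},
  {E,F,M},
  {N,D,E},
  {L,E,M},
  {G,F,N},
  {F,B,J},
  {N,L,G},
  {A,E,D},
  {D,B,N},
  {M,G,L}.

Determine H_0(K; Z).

We work with the vertex ordering A < B < D < E < F < G < J < L < M < N. The simplices of K, each written with vertices in increasing order, are:

  0-simplices (10): A, B, D, E, F, G, J, L, M, N
  1-simplices (30): AD, AE, AJ, AM, BD, BF, BG, BJ, BL, BN, DE, DG, DM, DN, EF, EJ, EL, EM, EN, FG, FJ, FM, FN, GL, GM, GN, JL, JM, LM, LN
  2-simplices (20): ADE, ADM, AEJ, AJM, BDG, BDN, BFG, BFJ, BJL, BLN, DEN, DGM, EFM, EFN, EJL, ELM, FGN, FJM, GLM, GLN

so the chain groups are C_0 ≅ Z^10, C_1 ≅ Z^30, C_2 ≅ Z^20.

∂_1: C_1 → C_0 sends each edge [p,q] (with p < q) to q − p. For instance
  ∂BG = G − B.
This gives a 10×30 integer matrix of rank 9; reducing to Smith normal form yields diagonal entries (1,1,1,1,1,1,1,1,1).

∂_2: C_2 → C_1 acts by ∂[p,q,r] = [q,r] − [p,r] + [p,q]. For instance
  ∂FGN = GN − FN + FG,
  ∂DGM = GM − DM + DG.
The resulting 30×20 matrix has rank 20, and its Smith normal form has invariant factors (1,1,1,1,1,1,1,1,1,1,1,1,1,1,1,1,1,1,1,2).

Now H_k = ker ∂_k / im ∂_{k+1}, so:

  H_0: rank C_0 − rank ∂_1 = 10 − 9 = 1, and the invariant factors of ∂_1 are all 1, so H_0 = Z.

H_0 ≅ Z.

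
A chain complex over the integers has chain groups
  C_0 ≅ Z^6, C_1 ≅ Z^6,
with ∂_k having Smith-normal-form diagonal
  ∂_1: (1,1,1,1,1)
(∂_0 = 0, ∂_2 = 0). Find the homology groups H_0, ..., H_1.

H_0: b_0 = 6 − 0 − 5 = 1; torsion from ∂_1 factors > 1: none. So H_0 = Z.
H_1: b_1 = 6 − 5 − 0 = 1; torsion from ∂_2 factors > 1: none. So H_1 = Z.

H_0 = Z,  H_1 = Z.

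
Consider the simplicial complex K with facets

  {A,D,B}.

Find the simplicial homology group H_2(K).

Fix the vertex order A < B < D and write every simplex with vertices in increasing order. Then dim K = 2 and the simplices of K are:

  0-simplices (3): A, B, D
  1-simplices (3): AB, AD, BD
  2-simplices (1): ABD

Hence C_0 ≅ Z^3, C_1 ≅ Z^3, C_2 ≅ Z^1.

The boundary map ∂_1: C_1 → C_0 maps an edge to its endpoints' difference, ∂[p,q] = q − p. For instance
  ∂BD = D − B.
The 3×3 boundary matrix has rank 2 and Smith normal form diag(1,1).

The boundary map ∂_2: C_2 → C_1 maps a triangle to the signed sum of its edges. For instance
  ∂ABD = BD − AD + AB.
The 3×1 boundary matrix has rank 1 and Smith normal form diag(1).

Now H_k = ker ∂_k / im ∂_{k+1}, so:

  H_2: rank ker ∂_2 − rank ∂_3 = (1 − 1) − 0 = 0, and there is no ∂_3, so H_2 = 0.

H_2 ≅ 0.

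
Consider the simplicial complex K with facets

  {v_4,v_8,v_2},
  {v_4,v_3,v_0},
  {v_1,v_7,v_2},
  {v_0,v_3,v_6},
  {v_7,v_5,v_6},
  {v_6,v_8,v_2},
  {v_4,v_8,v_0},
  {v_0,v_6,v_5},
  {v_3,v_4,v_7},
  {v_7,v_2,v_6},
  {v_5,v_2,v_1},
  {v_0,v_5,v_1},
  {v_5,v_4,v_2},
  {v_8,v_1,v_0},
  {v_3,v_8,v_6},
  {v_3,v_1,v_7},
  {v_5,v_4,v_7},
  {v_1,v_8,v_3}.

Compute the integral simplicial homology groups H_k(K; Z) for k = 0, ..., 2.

Take the total order v_0 < v_1 < v_2 < v_3 < v_4 < v_5 < v_6 < v_7 < v_8 on the vertex set. Then K (dimension 2) consists of the simplices:

  0-simplices (9): [v_0], [v_1], [v_2], [v_3], [v_4], [v_5], [v_6], [v_7], [v_8]
  1-simplices (27): (27 of them)
  2-simplices (18): (18 of them)

Hence C_0 ≅ Z^9, C_1 ≅ Z^27, C_2 ≅ Z^18.

Boundary ∂_1: C_1 → C_0 maps an edge to its endpoints' difference, ∂[p,q] = q − p.
This gives a 9×27 integer matrix of rank 8; reducing to Smith normal form yields diagonal entries (1,1,1,1,1,1,1,1).

The boundary map ∂_2: C_2 → C_1 sends each 2-simplex [p,q,r] to [q,r] − [p,r] + [p,q]. For instance
  ∂[v_1,v_2,v_7] = [v_2,v_7] − [v_1,v_7] + [v_1,v_2],
  ∂[v_2,v_6,v_7] = [v_6,v_7] − [v_2,v_7] + [v_2,v_6].
The resulting 27×18 matrix has rank 18, and its Smith normal form has invariant factors (1,1,1,1,1,1,1,1,1,1,1,1,1,1,1,1,1,2).

Now H_k = ker ∂_k / im ∂_{k+1}, so:

  H_0: rank C_0 − rank ∂_1 = 9 − 8 = 1, and the invariant factors of ∂_1 are all 1, so H_0 ≅ Z.
  H_1: rank ker ∂_1 − rank ∂_2 = (27 − 8) − 18 = 1, and ∂_2 has invariant factor 2 > 1, so H_1 ≅ Z ⊕ Z/2Z.
  H_2: rank ker ∂_2 − rank ∂_3 = (18 − 18) − 0 = 0, and there is no ∂_3, so H_2 ≅ 0.

H_0 ≅ Z,  H_1 ≅ Z ⊕ Z/2Z,  H_2 = 0.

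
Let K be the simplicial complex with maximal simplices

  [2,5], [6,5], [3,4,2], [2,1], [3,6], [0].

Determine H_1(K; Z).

K has 7 vertices, 7 edges, 1 triangle.
rank ∂_1 = 5, rank ∂_2 = 1 ⇒ b_1 = 7 − 5 − 1 = 1; all invariant factors of ∂_2 are 1 so no torsion. So H_1 = Z.

H_1 = Z.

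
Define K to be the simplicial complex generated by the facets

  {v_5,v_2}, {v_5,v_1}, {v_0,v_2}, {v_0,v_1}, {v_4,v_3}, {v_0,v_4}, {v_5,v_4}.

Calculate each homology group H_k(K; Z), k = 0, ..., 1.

H_0 = Z,  H_1 = Z^2.

Order the vertices as v_0 < v_1 < v_2 < v_3 < v_4 < v_5. Listing each simplex with vertices in this order, K has dimension 1 with simplices:

  0-simplices (6): [v_0], [v_1], [v_2], [v_3], [v_4], [v_5]
  1-simplices (7): [v_0,v_1], [v_0,v_2], [v_0,v_4], [v_1,v_5], [v_2,v_5], [v_3,v_4], [v_4,v_5]

giving chain groups C_0 ≅ Z^6, C_1 ≅ Z^7.

The boundary map ∂_1: C_1 → C_0 maps an edge to its endpoints' difference, ∂[p,q] = q − p.
This gives a 6×7 integer matrix of rank 5; reducing to Smith normal form yields diagonal entries (1,1,1,1,1).

Computing H_k = (kernel of ∂_k) / (image of ∂_{k+1}):

  H_0: rank C_0 − rank ∂_1 = 6 − 5 = 1, and the invariant factors of ∂_1 are all 1, so H_0 ≅ Z.
  H_1: rank ker ∂_1 − rank ∂_2 = (7 − 5) − 0 = 2, and there is no ∂_2, so H_1 ≅ Z^2.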